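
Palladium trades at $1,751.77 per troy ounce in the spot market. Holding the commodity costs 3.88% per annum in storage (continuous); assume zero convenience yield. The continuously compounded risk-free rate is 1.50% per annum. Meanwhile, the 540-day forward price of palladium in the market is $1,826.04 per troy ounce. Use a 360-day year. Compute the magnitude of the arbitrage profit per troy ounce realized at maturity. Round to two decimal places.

$72.96 per troy ounce

Fair forward: F* = S·e^(carry·T), with carry = (r + u) = 0.0150 + 0.0388 = 0.0538
F* = 1751.77 · e^(0.0538 × 540/360) = 1751.77 · e^0.08070000 = 1751.77 × 1.08404563 = $1898.9986
Market $1826.04 < fair $1898.9986: forward underpriced → reverse cash-and-carry (short spot, go long the forward).
At maturity, profit = |F_mkt − F*| = |1826.04 − 1898.9986| = $72.96 per troy ounce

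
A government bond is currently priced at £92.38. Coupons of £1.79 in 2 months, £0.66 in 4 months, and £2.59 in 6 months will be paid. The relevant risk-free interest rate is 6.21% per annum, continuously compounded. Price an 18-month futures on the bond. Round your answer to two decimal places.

PV(coupons) I = 1.79·e^(−0.0621·2/12) + 0.66·e^(−0.0621·4/12) + 2.59·e^(−0.0621·6/12)
I = 1.7716 + 0.6465 + 2.5108 = 4.9289
F = (S − I)·e^(rT) = (92.38 − 4.9289) · e^(0.0621·18/12)
= 87.4511 · e^0.093150 = 87.4511 × 1.097626 = £95.99

£95.99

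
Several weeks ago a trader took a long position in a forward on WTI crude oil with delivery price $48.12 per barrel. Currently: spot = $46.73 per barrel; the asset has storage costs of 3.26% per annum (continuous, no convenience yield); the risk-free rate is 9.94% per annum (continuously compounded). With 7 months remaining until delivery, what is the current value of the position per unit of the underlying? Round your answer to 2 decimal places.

Current fair forward for the remaining 7 months: F = S·e^((r + u)·T), (r + u) = 0.0994 + 0.0326 = 0.1320
F = 46.73 · e^(0.1320 × 7/12) = 46.73 × 1.080042 = 50.4704
Value of long forward = (F − K)·e^(−rT) = (50.4704 − 48.12) · e^(−0.0994·7/12)
= 2.3504 × 0.943666 = 2.22

$2.22 per barrel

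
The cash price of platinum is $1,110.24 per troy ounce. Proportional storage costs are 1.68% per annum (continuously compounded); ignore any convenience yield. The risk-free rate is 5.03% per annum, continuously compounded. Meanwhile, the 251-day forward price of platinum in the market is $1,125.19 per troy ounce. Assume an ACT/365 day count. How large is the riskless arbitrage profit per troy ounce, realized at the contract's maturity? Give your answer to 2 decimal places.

$37.48 per troy ounce

Fair forward: F* = S·e^(carry·T), with carry = (r + u) = 0.0503 + 0.0168 = 0.0671
F* = 1110.24 · e^(0.0671 × 251/365) = 1110.24 · e^0.04614274 = 1110.24 × 1.04722388 = $1162.6698
Market $1125.19 < fair $1162.6698: forward underpriced → reverse cash-and-carry (short spot, go long the forward).
At maturity, profit = |F_mkt − F*| = |1125.19 − 1162.6698| = $37.48 per troy ounce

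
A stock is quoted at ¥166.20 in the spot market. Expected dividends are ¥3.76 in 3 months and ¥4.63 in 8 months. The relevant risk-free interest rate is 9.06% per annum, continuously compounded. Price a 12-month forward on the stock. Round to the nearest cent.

PV(dividends) I = 3.76·e^(−0.0906·3/12) + 4.63·e^(−0.0906·8/12)
I = 3.6758 + 4.3586 = 8.0344
F = (S − I)·e^(rT) = (166.20 − 8.0344) · e^(0.0906·12/12)
= 158.1656 · e^0.090600 = 158.1656 × 1.094831 = ¥173.16

¥173.16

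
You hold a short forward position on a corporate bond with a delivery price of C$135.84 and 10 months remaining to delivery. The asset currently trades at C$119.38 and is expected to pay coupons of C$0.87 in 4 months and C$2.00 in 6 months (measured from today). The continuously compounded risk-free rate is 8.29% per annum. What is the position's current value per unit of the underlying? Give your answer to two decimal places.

C$10.16

PV(remaining coupons) I = 0.87·e^(−0.0829·4/12) + 2.00·e^(−0.0829·6/12) = 2.7651
Current forward F = (S − I)·e^(rT) = (119.38 − 2.7651)·e^(0.0829·10/12) = 116.6149 × 1.071525 = 124.9558
Value (long) = (F − K)·e^(−rT) = (124.9558 − 135.84) × 0.933249 = -10.1577
Short position value = −(long value) = C$10.16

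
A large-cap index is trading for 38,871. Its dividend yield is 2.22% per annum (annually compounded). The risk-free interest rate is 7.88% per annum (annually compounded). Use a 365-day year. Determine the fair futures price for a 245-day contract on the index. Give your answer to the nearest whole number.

F = S · (1+r)^T / (1+q)^T
= 38871 × 1.052231 / 1.014848 = 38871 × 1.036836
F = 40,303

40,303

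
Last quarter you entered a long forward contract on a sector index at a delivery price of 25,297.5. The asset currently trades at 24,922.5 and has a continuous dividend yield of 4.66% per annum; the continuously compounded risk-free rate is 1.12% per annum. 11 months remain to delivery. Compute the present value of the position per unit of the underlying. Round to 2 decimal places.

-1158.80

Current fair forward for the remaining 11 months: F = S·e^((r − q)·T), (r − q) = 0.0112 − 0.0466 = -0.0354
F = 24922.5 · e^(-0.0354 × 11/12) = 24922.5 × 0.96807085 = 24126.7458
Value of long forward = (F − K)·e^(−rT) = (24126.7458 − 25297.5) · e^(−0.0112·11/12)
= -1170.7542 × 0.98978586 = -1158.80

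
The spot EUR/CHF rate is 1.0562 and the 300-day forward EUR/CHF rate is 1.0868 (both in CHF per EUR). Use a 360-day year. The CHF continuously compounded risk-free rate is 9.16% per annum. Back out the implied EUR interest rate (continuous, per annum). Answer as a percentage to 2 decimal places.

F = S·e^((r_CHF − r_EUR)T) ⇒ r_EUR = r_CHF − ln(F/S)/T
ln(1.0868/1.0562) = 0.028560; /(300/360) = 0.034272
r_EUR = 0.0916 − 0.034272 = 0.057328
r_EUR = 5.73%

5.73%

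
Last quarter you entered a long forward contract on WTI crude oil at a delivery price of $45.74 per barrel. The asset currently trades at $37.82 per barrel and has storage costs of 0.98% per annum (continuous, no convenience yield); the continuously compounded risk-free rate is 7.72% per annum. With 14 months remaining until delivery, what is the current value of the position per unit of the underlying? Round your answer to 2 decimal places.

-$3.55 per barrel

Current fair forward for the remaining 14 months: F = S·e^((r + u)·T), (r + u) = 0.0772 + 0.0098 = 0.0870
F = 37.82 · e^(0.0870 × 14/12) = 37.82 × 1.106830 = 41.8603
Value of long forward = (F − K)·e^(−rT) = (41.8603 − 45.74) · e^(−0.0772·14/12)
= -3.8797 × 0.913870 = -3.55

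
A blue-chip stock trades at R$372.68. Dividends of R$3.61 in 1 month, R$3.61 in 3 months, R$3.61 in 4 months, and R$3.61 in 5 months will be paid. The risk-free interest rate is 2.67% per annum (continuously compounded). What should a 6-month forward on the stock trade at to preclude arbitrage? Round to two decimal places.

R$363.16

PV(dividends) I = 3.61·e^(−0.0267·1/12) + 3.61·e^(−0.0267·3/12) + 3.61·e^(−0.0267·4/12) + 3.61·e^(−0.0267·5/12)
I = 3.6020 + 3.5860 + 3.5780 + 3.5701 = 14.3361
F = (S − I)·e^(rT) = (372.68 − 14.3361) · e^(0.0267·6/12)
= 358.3439 · e^0.013350 = 358.3439 × 1.013440 = R$363.16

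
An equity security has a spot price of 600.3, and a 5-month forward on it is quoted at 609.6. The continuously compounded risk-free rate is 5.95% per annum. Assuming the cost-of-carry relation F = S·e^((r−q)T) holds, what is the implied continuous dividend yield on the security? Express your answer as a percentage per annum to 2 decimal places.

From F = S·e^((r−q)T): (r − q) = ln(F/S)/T
ln(609.6/600.3) = ln(1.015492) = 0.015373
(r − q) = 0.015373 / (5/12) = 0.036895
q = r − ln(F/S)/T = 0.0595 − 0.036895 = 0.022605
q = 2.26%

2.26%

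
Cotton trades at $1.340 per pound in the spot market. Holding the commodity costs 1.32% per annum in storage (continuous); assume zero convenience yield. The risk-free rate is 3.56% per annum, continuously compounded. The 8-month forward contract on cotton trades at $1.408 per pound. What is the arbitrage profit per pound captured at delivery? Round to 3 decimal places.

$0.024 per pound

Fair forward: F* = S·e^(carry·T), with carry = (r + u) = 0.0356 + 0.0132 = 0.0488
F* = 1.340 · e^(0.0488 × 8/12) = 1.340 · e^0.032533 = 1.340 × 1.033068 = $1.3843
Market $1.408 > fair $1.3843: forward overpriced → cash-and-carry (buy spot, short the forward).
At maturity, profit = |F_mkt − F*| = |1.408 − 1.3843| = $0.024 per pound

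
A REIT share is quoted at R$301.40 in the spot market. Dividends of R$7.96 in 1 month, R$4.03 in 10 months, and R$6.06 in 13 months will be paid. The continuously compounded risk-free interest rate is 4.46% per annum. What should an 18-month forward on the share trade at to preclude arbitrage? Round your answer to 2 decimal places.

R$303.45

PV(dividends) I = 7.96·e^(−0.0446·1/12) + 4.03·e^(−0.0446·10/12) + 6.06·e^(−0.0446·13/12)
I = 7.9305 + 3.8830 + 5.7742 = 17.5877
F = (S − I)·e^(rT) = (301.40 − 17.5877) · e^(0.0446·18/12)
= 283.8123 · e^0.066900 = 283.8123 × 1.069189 = R$303.45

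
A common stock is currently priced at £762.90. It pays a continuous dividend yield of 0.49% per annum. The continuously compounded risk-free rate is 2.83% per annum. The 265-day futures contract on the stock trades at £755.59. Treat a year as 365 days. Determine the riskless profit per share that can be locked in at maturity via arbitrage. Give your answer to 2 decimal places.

Fair futures: F* = S·e^(carry·T), with carry = (r − q) = 0.0283 − 0.0049 = 0.0234
F* = 762.90 · e^(0.0234 × 265/365) = 762.90 · e^0.016989 = 762.90 × 1.017134 = £775.9715
Market £755.59 < fair £775.9715: forward underpriced → reverse cash-and-carry (short spot, go long the forward).
At maturity, profit = |F_mkt − F*| = |755.59 − 775.9715| = £20.38 per share

£20.38 per share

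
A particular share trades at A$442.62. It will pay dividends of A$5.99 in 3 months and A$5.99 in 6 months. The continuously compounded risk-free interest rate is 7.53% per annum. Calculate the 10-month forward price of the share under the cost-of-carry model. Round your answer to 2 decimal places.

PV(dividends) I = 5.99·e^(−0.0753·3/12) + 5.99·e^(−0.0753·6/12)
I = 5.8783 + 5.7687 = 11.6470
F = (S − I)·e^(rT) = (442.62 − 11.6470) · e^(0.0753·10/12)
= 430.9730 · e^0.062750 = 430.9730 × 1.064761 = A$458.88

A$458.88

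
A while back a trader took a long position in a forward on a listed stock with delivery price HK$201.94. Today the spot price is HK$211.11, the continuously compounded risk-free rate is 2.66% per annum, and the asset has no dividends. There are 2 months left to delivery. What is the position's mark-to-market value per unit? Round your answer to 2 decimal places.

Current fair forward for the remaining 2 months: F = S·e^(r·T), r = 0.0266
F = 211.11 · e^(0.0266 × 2/12) = 211.11 × 1.004443 = 212.0480
Value of long forward = (F − K)·e^(−rT) = (212.0480 − 201.94) · e^(−0.0266·2/12)
= 10.1080 × 0.995576 = 10.06

HK$10.06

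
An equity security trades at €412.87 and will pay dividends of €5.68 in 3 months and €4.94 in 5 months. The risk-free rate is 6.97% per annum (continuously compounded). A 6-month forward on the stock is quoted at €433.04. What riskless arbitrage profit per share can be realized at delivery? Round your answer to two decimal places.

€16.28 per share

PV(dividends) I = 5.68·e^(−0.0697·3/12) + 4.94·e^(−0.0697·5/12) = 10.3805
Fair forward F* = (S − I)·e^(rT) = (412.87 − 10.3805)·e^0.034850 = 402.4895 × 1.035464 = 416.7634
Market €433.04 > fair 416.7634: forward overpriced → cash-and-carry (borrow at r, buy the stock and collect the dividends, short the forward).
Profit at T = |F_mkt − F*| = |433.04 − 416.7634| = €16.28 per share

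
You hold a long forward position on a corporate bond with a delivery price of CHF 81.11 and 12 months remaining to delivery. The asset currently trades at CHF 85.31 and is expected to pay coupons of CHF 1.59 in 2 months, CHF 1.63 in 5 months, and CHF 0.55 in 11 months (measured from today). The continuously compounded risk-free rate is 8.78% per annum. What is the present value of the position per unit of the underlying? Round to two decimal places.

PV(remaining coupons) I = 1.59·e^(−0.0878·2/12) + 1.63·e^(−0.0878·5/12) + 0.55·e^(−0.0878·11/12) = 3.6458
Current forward F = (S − I)·e^(rT) = (85.31 − 3.6458)·e^(0.0878·12/12) = 81.6642 × 1.091770 = 89.1585
Value (long) = (F − K)·e^(−rT) = (89.1585 − 81.11) × 0.915944 = 7.3720
Value = CHF 7.37

CHF 7.37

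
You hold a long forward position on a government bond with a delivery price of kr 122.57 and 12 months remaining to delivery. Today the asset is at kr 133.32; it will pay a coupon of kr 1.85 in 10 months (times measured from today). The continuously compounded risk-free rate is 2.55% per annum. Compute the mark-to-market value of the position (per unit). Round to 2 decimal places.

kr 12.02

PV(remaining coupons) I = 1.85·e^(−0.0255·10/12) = 1.8111
Current forward F = (S − I)·e^(rT) = (133.32 − 1.8111)·e^(0.0255·12/12) = 131.5089 × 1.025828 = 134.9055
Value (long) = (F − K)·e^(−rT) = (134.9055 − 122.57) × 0.974822 = 12.0249
Value = kr 12.02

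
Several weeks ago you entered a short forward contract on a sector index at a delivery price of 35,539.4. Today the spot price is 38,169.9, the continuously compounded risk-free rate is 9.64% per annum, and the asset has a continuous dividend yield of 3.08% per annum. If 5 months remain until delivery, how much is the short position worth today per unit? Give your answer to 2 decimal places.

-3542.99

Current fair forward for the remaining 5 months: F = S·e^((r − q)·T), (r − q) = 0.0964 − 0.0308 = 0.0656
F = 38169.9 · e^(0.0656 × 5/12) = 38169.9 × 1.02771032 = 39227.6001
Value of long forward = (F − K)·e^(−rT) = (39227.6001 − 35539.4) · e^(−0.0964·5/12)
= 3688.2001 × 0.96062932 = 3542.99
Short position value = −(long value) = -3542.99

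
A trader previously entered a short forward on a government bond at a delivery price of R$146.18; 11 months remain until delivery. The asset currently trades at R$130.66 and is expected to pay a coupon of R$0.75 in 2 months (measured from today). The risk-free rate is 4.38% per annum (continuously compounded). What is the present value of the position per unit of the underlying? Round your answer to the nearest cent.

PV(remaining coupons) I = 0.75·e^(−0.0438·2/12) = 0.7445
Current forward F = (S − I)·e^(rT) = (130.66 − 0.7445)·e^(0.0438·11/12) = 129.9155 × 1.040967 = 135.2377
Value (long) = (F − K)·e^(−rT) = (135.2377 − 146.18) × 0.960645 = -10.5117
Short position value = −(long value) = R$10.51

R$10.51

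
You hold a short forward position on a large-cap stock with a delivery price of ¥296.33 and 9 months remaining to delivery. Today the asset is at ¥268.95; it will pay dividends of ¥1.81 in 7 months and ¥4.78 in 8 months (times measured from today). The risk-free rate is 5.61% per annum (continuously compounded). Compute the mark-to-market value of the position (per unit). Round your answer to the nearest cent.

PV(remaining dividends) I = 1.81·e^(−0.0561·7/12) + 4.78·e^(−0.0561·8/12) = 6.3563
Current forward F = (S − I)·e^(rT) = (268.95 − 6.3563)·e^(0.0561·9/12) = 262.5937 × 1.042973 = 273.8781
Value (long) = (F − K)·e^(−rT) = (273.8781 − 296.33) × 0.958798 = -21.5268
Short position value = −(long value) = ¥21.53

¥21.53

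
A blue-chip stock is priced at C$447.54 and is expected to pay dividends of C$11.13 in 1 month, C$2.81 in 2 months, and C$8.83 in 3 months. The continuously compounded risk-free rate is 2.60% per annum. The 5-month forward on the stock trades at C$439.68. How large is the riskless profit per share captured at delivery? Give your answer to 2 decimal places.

PV(dividends) I = 11.13·e^(−0.0260·1/12) + 2.81·e^(−0.0260·2/12) + 8.83·e^(−0.0260·3/12) = 22.6766
Fair forward F* = (S − I)·e^(rT) = (447.54 − 22.6766)·e^0.010833 = 424.8634 × 1.010892 = 429.4910
Market C$439.68 > fair 429.4910: forward overpriced → cash-and-carry (borrow at r, buy the stock and collect the dividends, short the forward).
Profit at T = |F_mkt − F*| = |439.68 − 429.4910| = C$10.19 per share

C$10.19 per share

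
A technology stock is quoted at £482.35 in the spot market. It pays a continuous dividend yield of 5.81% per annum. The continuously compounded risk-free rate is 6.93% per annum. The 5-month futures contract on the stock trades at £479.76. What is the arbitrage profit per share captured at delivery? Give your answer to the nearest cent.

£4.85 per share

Fair futures: F* = S·e^(carry·T), with carry = (r − q) = 0.0693 − 0.0581 = 0.0112
F* = 482.35 · e^(0.0112 × 5/12) = 482.35 · e^0.004667 = 482.35 × 1.004678 = £484.6064
Market £479.76 < fair £484.6064: forward underpriced → reverse cash-and-carry (short spot, go long the forward).
At maturity, profit = |F_mkt − F*| = |479.76 − 484.6064| = £4.85 per share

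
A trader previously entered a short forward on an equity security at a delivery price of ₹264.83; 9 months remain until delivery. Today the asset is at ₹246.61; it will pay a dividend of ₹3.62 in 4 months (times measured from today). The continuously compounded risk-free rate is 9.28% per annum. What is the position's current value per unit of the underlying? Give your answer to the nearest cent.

PV(remaining dividends) I = 3.62·e^(−0.0928·4/12) = 3.5097
Current forward F = (S − I)·e^(rT) = (246.61 − 3.5097)·e^(0.0928·9/12) = 243.1003 × 1.072079 = 260.6227
Value (long) = (F − K)·e^(−rT) = (260.6227 − 264.83) × 0.932767 = -3.9244
Short position value = −(long value) = ₹3.92

₹3.92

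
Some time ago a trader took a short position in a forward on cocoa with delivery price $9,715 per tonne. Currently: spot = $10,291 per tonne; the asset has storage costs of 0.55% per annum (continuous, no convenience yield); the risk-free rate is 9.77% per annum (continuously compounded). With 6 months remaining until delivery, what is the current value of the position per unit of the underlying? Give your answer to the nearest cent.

Current fair forward for the remaining 6 months: F = S·e^((r + u)·T), (r + u) = 0.0977 + 0.0055 = 0.1032
F = 10291 · e^(0.1032 × 6/12) = 10291 × 1.05295448 = 10835.9546
Value of long forward = (F − K)·e^(−rT) = (10835.9546 − 9715) · e^(−0.0977·6/12)
= 1120.9546 × 0.95232397 = 1067.51
Short position value = −(long value) = -$1067.51

-$1067.51 per tonne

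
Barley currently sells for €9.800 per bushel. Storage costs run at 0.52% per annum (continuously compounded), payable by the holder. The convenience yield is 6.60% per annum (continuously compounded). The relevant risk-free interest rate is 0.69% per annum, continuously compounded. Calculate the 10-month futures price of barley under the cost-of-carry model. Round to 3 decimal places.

€9.370 per bushel

Net carry = r + u − y = 0.0069 + 0.0052 − 0.0660 = -0.0539
F = S·e^((r+u−y)T) = 9.800 · e^(-0.0539 × 10/12) = 9.800 · e^-0.044917
= 9.800 × 0.956077 = €9.370 per bushel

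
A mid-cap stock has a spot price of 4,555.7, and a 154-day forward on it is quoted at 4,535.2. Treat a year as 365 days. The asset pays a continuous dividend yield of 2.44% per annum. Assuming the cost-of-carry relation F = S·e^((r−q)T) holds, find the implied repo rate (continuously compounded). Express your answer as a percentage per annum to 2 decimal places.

From F = S·e^((r−q)T): (r − q) = ln(F/S)/T
ln(4535.2/4555.7) = ln(0.995500) = -0.004510
(r − q) = -0.004510 / (154/365) = -0.010689
r = ln(F/S)/T + q = -0.010689 + 0.0244 = 0.013711
r = 1.37%

1.37%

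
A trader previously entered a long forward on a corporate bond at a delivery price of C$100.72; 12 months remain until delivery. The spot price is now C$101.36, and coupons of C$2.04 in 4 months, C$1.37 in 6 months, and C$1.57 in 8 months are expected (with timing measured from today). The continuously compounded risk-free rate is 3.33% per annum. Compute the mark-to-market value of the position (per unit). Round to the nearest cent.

-C$0.96

PV(remaining coupons) I = 2.04·e^(−0.0333·4/12) + 1.37·e^(−0.0333·6/12) + 1.57·e^(−0.0333·8/12) = 4.9004
Current forward F = (S − I)·e^(rT) = (101.36 − 4.9004)·e^(0.0333·12/12) = 96.4596 × 1.033861 = 99.7258
Value (long) = (F − K)·e^(−rT) = (99.7258 − 100.72) × 0.967248 = -0.9616
Value = -C$0.96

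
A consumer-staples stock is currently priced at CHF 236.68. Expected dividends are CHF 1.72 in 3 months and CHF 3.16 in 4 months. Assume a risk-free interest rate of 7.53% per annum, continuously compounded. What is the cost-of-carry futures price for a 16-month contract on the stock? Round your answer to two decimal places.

PV(dividends) I = 1.72·e^(−0.0753·3/12) + 3.16·e^(−0.0753·4/12)
I = 1.6879 + 3.0817 = 4.7696
F = (S − I)·e^(rT) = (236.68 − 4.7696) · e^(0.0753·16/12)
= 231.9104 · e^0.100400 = 231.9104 × 1.105613 = CHF 256.40

CHF 256.40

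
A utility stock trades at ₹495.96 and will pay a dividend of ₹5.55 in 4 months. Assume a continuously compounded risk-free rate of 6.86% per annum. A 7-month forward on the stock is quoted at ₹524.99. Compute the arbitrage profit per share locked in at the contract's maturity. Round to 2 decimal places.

₹14.43 per share

PV(dividends) I = 5.55·e^(−0.0686·4/12) = 5.4245
Fair forward F* = (S − I)·e^(rT) = (495.96 − 5.4245)·e^0.040017 = 490.5355 × 1.040828 = 510.5631
Market ₹524.99 > fair 510.5631: forward overpriced → cash-and-carry (borrow at r, buy the stock and collect the dividends, short the forward).
Profit at T = |F_mkt − F*| = |524.99 − 510.5631| = ₹14.43 per share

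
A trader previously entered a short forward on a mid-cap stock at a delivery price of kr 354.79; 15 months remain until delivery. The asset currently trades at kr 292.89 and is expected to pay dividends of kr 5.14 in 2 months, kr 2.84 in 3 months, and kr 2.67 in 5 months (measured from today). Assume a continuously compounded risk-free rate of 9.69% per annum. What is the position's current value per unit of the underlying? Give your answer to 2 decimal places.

kr 31.82

PV(remaining dividends) I = 5.14·e^(−0.0969·2/12) + 2.84·e^(−0.0969·3/12) + 2.67·e^(−0.0969·5/12) = 10.3940
Current forward F = (S − I)·e^(rT) = (292.89 − 10.3940)·e^(0.0969·15/12) = 282.4960 × 1.128766 = 318.8719
Value (long) = (F − K)·e^(−rT) = (318.8719 − 354.79) × 0.885923 = -31.8207
Short position value = −(long value) = kr 31.82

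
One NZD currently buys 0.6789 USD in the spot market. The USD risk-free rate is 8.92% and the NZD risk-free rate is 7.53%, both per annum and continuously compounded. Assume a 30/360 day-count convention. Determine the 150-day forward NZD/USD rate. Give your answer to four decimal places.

0.6828

F = S·e^((r_USD − r_NZD)T) = 0.6789 · e^((0.0892 − 0.0753) × 150/360)
= 0.6789 · e^0.005792 = 0.6789 × 1.005809
F = 0.6828 USD per NZD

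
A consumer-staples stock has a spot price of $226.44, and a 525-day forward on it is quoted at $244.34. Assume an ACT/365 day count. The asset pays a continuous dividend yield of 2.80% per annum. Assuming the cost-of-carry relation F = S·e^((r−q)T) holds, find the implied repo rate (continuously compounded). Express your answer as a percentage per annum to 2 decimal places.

From F = S·e^((r−q)T): (r − q) = ln(F/S)/T
ln(244.34/226.44) = ln(1.079050) = 0.076081
(r − q) = 0.076081 / (525/365) = 0.052894
r = ln(F/S)/T + q = 0.052894 + 0.0280 = 0.080894
r = 8.09%

8.09%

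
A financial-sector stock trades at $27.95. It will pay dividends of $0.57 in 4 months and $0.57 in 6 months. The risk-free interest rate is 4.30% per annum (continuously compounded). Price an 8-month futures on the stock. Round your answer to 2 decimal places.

PV(dividends) I = 0.57·e^(−0.0430·4/12) + 0.57·e^(−0.0430·6/12)
I = 0.5619 + 0.5579 = 1.1198
F = (S − I)·e^(rT) = (27.95 − 1.1198) · e^(0.0430·8/12)
= 26.8302 · e^0.028667 = 26.8302 × 1.029082 = $27.61

$27.61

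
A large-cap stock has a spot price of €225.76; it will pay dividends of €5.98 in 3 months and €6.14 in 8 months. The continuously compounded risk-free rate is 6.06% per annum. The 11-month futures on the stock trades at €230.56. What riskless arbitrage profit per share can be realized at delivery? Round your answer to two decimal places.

PV(dividends) I = 5.98·e^(−0.0606·3/12) + 6.14·e^(−0.0606·8/12) = 11.7870
Fair futures F* = (S − I)·e^(rT) = (225.76 − 11.7870)·e^0.055550 = 213.9730 × 1.057122 = 226.1956
Market €230.56 > fair 226.1956: forward overpriced → cash-and-carry (borrow at r, buy the stock and collect the dividends, short the forward).
Profit at T = |F_mkt − F*| = |230.56 − 226.1956| = €4.36 per share

€4.36 per share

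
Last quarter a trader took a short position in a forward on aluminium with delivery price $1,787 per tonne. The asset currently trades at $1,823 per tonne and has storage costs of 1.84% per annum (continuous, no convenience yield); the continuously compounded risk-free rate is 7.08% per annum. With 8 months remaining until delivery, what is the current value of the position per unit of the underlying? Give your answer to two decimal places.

-$140.89 per tonne

Current fair forward for the remaining 8 months: F = S·e^((r + u)·T), (r + u) = 0.0708 + 0.0184 = 0.0892
F = 1823 · e^(0.0892 × 8/12) = 1823 × 1.06127038 = 1934.6959
Value of long forward = (F − K)·e^(−rT) = (1934.6959 − 1787) · e^(−0.0708·8/12)
= 147.6959 × 0.95389660 = 140.89
Short position value = −(long value) = -$140.89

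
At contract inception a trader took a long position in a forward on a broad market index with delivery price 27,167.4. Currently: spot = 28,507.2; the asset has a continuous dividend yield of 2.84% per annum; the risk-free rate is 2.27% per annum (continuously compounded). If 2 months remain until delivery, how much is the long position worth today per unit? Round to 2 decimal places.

1307.77

Current fair forward for the remaining 2 months: F = S·e^((r − q)·T), (r − q) = 0.0227 − 0.0284 = -0.0057
F = 28507.2 · e^(-0.0057 × 2/12) = 28507.2 × 0.99905045 = 28480.1310
Value of long forward = (F − K)·e^(−rT) = (28480.1310 − 27167.4) · e^(−0.0227·2/12)
= 1312.7310 × 0.99622381 = 1307.77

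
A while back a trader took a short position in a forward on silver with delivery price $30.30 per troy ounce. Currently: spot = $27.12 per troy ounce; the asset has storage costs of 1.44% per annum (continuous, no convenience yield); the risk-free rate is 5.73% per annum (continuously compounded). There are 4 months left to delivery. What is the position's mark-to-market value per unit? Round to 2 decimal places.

Current fair forward for the remaining 4 months: F = S·e^((r + u)·T), (r + u) = 0.0573 + 0.0144 = 0.0717
F = 27.12 · e^(0.0717 × 4/12) = 27.12 × 1.024188 = 27.7760
Value of long forward = (F − K)·e^(−rT) = (27.7760 − 30.30) · e^(−0.0573·4/12)
= -2.5240 × 0.981081 = -2.48
Short position value = −(long value) = $2.48

$2.48 per troy ounce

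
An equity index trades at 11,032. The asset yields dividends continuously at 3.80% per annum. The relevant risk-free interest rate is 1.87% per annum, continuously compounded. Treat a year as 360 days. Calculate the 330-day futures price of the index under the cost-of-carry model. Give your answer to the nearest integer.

F = S·e^((r − q)T) = 11032 · e^((0.0187 − 0.0380) × 330/360)
= 11032 · e^-0.017692 = 11032 × 0.982464
F = 10,839

10,839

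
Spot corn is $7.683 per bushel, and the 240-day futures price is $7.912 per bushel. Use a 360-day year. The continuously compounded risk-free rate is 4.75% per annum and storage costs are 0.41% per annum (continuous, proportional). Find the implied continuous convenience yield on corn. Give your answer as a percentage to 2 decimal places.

0.75%

F = S·e^((r+u−y)T) ⇒ (r+u−y) = ln(F/S)/T
ln(7.912/7.683) = 0.029370; /T ⇒ 0.044055
y = r + u − ln(F/S)/T = 0.0475 + 0.0041 − 0.044055 = 0.007545
y = 0.75%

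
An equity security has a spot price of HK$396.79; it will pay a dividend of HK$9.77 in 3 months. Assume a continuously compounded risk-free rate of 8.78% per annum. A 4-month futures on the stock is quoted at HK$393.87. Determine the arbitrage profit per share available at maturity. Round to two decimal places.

PV(dividends) I = 9.77·e^(−0.0878·3/12) = 9.5579
Fair futures F* = (S − I)·e^(rT) = (396.79 − 9.5579)·e^0.029267 = 387.2321 × 1.029699 = 398.7325
Market HK$393.87 < fair 398.7325: forward underpriced → reverse cash-and-carry (short the stock, invest proceeds at r, pay the dividends, go long the forward).
Profit at T = |F_mkt − F*| = |393.87 − 398.7325| = HK$4.86 per share

HK$4.86 per share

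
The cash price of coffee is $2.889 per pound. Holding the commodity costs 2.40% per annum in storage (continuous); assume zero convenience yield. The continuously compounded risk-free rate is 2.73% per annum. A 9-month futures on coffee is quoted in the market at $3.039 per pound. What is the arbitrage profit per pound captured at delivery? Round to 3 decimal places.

Fair futures: F* = S·e^(carry·T), with carry = (r + u) = 0.0273 + 0.0240 = 0.0513
F* = 2.889 · e^(0.0513 × 9/12) = 2.889 · e^0.038475 = 2.889 × 1.039225 = $3.0023
Market $3.039 > fair $3.0023: forward overpriced → cash-and-carry (buy spot, short the forward).
At maturity, profit = |F_mkt − F*| = |3.039 − 3.0023| = $0.037 per pound

$0.037 per pound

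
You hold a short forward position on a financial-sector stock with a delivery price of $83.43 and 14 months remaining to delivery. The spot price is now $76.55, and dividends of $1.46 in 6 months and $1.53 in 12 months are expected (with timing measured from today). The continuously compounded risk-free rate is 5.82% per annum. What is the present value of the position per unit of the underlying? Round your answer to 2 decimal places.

$4.26

PV(remaining dividends) I = 1.46·e^(−0.0582·6/12) + 1.53·e^(−0.0582·12/12) = 2.8616
Current forward F = (S − I)·e^(rT) = (76.55 − 2.8616)·e^(0.0582·14/12) = 73.6884 × 1.070258 = 78.8656
Value (long) = (F − K)·e^(−rT) = (78.8656 − 83.43) × 0.934354 = -4.2648
Short position value = −(long value) = $4.26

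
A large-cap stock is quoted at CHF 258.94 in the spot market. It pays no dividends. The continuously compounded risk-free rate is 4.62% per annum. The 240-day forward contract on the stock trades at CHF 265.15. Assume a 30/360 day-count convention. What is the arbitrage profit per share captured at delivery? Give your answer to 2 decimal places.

CHF 1.89 per share

Fair forward: F* = S·e^(carry·T), with carry = r = 0.0462
F* = 258.94 · e^(0.0462 × 240/360) = 258.94 · e^0.030800 = 258.94 × 1.031279 = CHF 267.0394
Market CHF 265.15 < fair CHF 267.0394: forward underpriced → reverse cash-and-carry (short spot, go long the forward).
At maturity, profit = |F_mkt − F*| = |265.15 − 267.0394| = CHF 1.89 per share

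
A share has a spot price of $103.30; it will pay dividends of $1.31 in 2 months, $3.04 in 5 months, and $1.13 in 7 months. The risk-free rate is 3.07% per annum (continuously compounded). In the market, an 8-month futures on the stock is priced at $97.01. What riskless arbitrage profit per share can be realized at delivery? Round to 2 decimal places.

PV(dividends) I = 1.31·e^(−0.0307·2/12) + 3.04·e^(−0.0307·5/12) + 1.13·e^(−0.0307·7/12) = 5.4146
Fair futures F* = (S − I)·e^(rT) = (103.30 − 5.4146)·e^0.020467 = 97.8854 × 1.020678 = 99.9095
Market $97.01 < fair 99.9095: forward underpriced → reverse cash-and-carry (short the stock, invest proceeds at r, pay the dividends, go long the forward).
Profit at T = |F_mkt − F*| = |97.01 − 99.9095| = $2.90 per share

$2.90 per share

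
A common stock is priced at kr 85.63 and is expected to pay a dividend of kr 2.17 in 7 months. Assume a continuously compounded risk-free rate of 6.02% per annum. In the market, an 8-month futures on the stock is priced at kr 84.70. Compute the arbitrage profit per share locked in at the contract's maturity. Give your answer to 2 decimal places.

PV(dividends) I = 2.17·e^(−0.0602·7/12) = 2.0951
Fair futures F* = (S − I)·e^(rT) = (85.63 − 2.0951)·e^0.040133 = 83.5349 × 1.040949 = 86.9556
Market kr 84.70 < fair 86.9556: forward underpriced → reverse cash-and-carry (short the stock, invest proceeds at r, pay the dividends, go long the forward).
Profit at T = |F_mkt − F*| = |84.70 − 86.9556| = kr 2.26 per share

kr 2.26 per share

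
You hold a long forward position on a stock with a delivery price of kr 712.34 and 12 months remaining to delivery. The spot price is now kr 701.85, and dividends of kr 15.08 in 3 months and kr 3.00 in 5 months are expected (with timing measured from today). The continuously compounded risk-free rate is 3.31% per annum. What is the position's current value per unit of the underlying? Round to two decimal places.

PV(remaining dividends) I = 15.08·e^(−0.0331·3/12) + 3.00·e^(−0.0331·5/12) = 17.9146
Current forward F = (S − I)·e^(rT) = (701.85 − 17.9146)·e^(0.0331·12/12) = 683.9354 × 1.033654 = 706.9526
Value (long) = (F − K)·e^(−rT) = (706.9526 − 712.34) × 0.967442 = -5.2120
Value = -kr 5.21

-kr 5.21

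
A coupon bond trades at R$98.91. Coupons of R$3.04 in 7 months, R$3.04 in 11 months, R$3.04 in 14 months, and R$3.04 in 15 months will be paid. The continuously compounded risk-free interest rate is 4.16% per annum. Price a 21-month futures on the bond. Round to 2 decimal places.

R$93.82

PV(coupons) I = 3.04·e^(−0.0416·7/12) + 3.04·e^(−0.0416·11/12) + 3.04·e^(−0.0416·14/12) + 3.04·e^(−0.0416·15/12)
I = 2.9671 + 2.9263 + 2.8960 + 2.8860 = 11.6754
F = (S − I)·e^(rT) = (98.91 − 11.6754) · e^(0.0416·21/12)
= 87.2346 · e^0.072800 = 87.2346 × 1.075515 = R$93.82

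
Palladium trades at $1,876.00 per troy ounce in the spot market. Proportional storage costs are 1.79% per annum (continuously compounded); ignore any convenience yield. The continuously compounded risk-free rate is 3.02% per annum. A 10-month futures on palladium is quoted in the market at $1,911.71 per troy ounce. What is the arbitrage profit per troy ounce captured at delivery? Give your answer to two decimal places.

$41.01 per troy ounce

Fair futures: F* = S·e^(carry·T), with carry = (r + u) = 0.0302 + 0.0179 = 0.0481
F* = 1876.00 · e^(0.0481 × 10/12) = 1876.00 · e^0.04008333 = 1876.00 × 1.04089751 = $1952.7237
Market $1911.71 < fair $1952.7237: forward underpriced → reverse cash-and-carry (short spot, go long the forward).
At maturity, profit = |F_mkt − F*| = |1911.71 − 1952.7237| = $41.01 per troy ounce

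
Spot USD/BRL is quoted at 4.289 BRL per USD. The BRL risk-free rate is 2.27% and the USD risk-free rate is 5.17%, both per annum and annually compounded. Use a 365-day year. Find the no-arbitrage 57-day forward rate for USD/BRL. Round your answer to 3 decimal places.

4.270

By covered interest parity, F = S · (1+r_BRL)^T / (1+r_USD)^T
= 4.289 × 1.003511 / 1.007903 = 4.289 × 0.995642
F = 4.270 BRL per USD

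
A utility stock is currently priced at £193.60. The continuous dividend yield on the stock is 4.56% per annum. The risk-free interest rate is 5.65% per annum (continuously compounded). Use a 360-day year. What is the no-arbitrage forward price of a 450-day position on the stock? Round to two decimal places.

£196.26

F = S·e^((r − q)T) = 193.60 · e^((0.0565 − 0.0456) × 450/360)
= 193.60 · e^0.013625 = 193.60 × 1.013718
F = £196.26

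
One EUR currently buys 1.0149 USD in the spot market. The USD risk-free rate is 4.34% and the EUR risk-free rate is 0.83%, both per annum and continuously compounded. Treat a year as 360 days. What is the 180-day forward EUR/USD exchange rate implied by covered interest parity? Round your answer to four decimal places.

1.0329

F = S·e^((r_USD − r_EUR)T) = 1.0149 · e^((0.0434 − 0.0083) × 180/360)
= 1.0149 · e^0.017550 = 1.0149 × 1.017705
F = 1.0329 USD per EUR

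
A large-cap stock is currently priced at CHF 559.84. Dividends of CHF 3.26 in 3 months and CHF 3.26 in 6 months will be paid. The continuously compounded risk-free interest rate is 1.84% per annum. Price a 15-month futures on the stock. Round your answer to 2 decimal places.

PV(dividends) I = 3.26·e^(−0.0184·3/12) + 3.26·e^(−0.0184·6/12)
I = 3.2450 + 3.2301 = 6.4751
F = (S − I)·e^(rT) = (559.84 − 6.4751) · e^(0.0184·15/12)
= 553.3649 · e^0.023000 = 553.3649 × 1.023267 = CHF 566.24

CHF 566.24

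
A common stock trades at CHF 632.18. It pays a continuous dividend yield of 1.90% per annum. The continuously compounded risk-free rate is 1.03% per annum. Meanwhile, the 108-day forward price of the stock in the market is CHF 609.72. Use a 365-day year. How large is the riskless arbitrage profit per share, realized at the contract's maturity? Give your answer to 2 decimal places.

CHF 20.83 per share

Fair forward: F* = S·e^(carry·T), with carry = (r − q) = 0.0103 − 0.0190 = -0.0087
F* = 632.18 · e^(-0.0087 × 108/365) = 632.18 · e^-0.002574 = 632.18 × 0.997429 = CHF 630.5547
Market CHF 609.72 < fair CHF 630.5547: forward underpriced → reverse cash-and-carry (short spot, go long the forward).
At maturity, profit = |F_mkt − F*| = |609.72 − 630.5547| = CHF 20.83 per share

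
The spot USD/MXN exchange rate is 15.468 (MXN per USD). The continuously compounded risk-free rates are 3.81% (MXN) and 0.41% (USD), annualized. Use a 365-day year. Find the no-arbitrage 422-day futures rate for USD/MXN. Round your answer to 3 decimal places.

F = S·e^((r_MXN − r_USD)T) = 15.468 · e^((0.0381 − 0.0041) × 422/365)
= 15.468 · e^0.039310 = 15.468 × 1.040093
F = 16.088 MXN per USD

16.088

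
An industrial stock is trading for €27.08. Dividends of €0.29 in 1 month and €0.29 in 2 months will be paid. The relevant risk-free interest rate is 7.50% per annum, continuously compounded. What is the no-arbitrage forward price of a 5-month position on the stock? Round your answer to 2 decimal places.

€27.35

PV(dividends) I = 0.29·e^(−0.0750·1/12) + 0.29·e^(−0.0750·2/12)
I = 0.2882 + 0.2864 = 0.5746
F = (S − I)·e^(rT) = (27.08 − 0.5746) · e^(0.0750·5/12)
= 26.5054 · e^0.031250 = 26.5054 × 1.031743 = €27.35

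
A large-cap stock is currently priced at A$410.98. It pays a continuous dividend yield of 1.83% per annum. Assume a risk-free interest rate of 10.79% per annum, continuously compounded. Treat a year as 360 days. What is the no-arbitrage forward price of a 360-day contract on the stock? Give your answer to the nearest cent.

A$449.50

F = S·e^((r − q)T) = 410.98 · e^((0.1079 − 0.0183) × 360/360)
= 410.98 · e^0.089600 = 410.98 × 1.093737
F = A$449.50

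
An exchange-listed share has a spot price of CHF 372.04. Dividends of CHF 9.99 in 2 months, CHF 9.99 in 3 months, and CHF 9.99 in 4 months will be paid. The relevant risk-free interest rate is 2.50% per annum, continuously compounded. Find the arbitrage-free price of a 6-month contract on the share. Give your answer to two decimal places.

CHF 346.56

PV(dividends) I = 9.99·e^(−0.0250·2/12) + 9.99·e^(−0.0250·3/12) + 9.99·e^(−0.0250·4/12)
I = 9.9485 + 9.9278 + 9.9071 = 29.7834
F = (S − I)·e^(rT) = (372.04 − 29.7834) · e^(0.0250·6/12)
= 342.2566 · e^0.012500 = 342.2566 × 1.012578 = CHF 346.56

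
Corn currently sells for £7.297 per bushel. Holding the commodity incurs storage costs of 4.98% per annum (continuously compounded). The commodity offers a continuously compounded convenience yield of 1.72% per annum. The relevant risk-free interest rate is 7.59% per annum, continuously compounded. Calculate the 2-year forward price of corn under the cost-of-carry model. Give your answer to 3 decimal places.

Net carry = r + u − y = 0.0759 + 0.0498 − 0.0172 = 0.1085
F = S·e^((r+u−y)T) = 7.297 · e^(0.1085 × 2) = 7.297 · e^0.217000
= 7.297 × 1.242344 = £9.065 per bushel

£9.065 per bushel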